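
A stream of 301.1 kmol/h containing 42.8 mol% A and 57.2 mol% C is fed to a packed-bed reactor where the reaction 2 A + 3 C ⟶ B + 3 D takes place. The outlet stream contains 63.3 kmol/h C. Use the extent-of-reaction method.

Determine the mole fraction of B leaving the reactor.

For C: n = n₀ − 3ξ → 63.3 = 172.2 − 3ξ, giving ξ = 36.31 kmol/h.
Outlet amounts (n = n₀ + ν ξ):
  A: 128.9 − 2(36.31) = 56.25
  C: 172.2 − 3(36.31) = 63.3
  B: 0 + 1(36.31) = 36.31
  D: 0 + 3(36.31) = 108.9
Total out = 264.8 kmol/h; y_B = 36.31 / 264.8 = 0.1371.

0.137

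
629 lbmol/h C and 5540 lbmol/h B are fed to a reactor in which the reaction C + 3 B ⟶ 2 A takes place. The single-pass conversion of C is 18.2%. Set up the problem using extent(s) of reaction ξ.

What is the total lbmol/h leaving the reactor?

C reacted = 0.182 × 629 = 114.5 lbmol/h; ν_C = −1, so ξ = 114.5/1 = 114.5 lbmol/h.
Outlet amounts (n = n₀ + ν ξ):
  C: 629 − 1(114.5) = 514.5
  B: 5540 − 3(114.5) = 5197
  A: 0 + 2(114.5) = 229
Total out = 514.5 + 5197 + 229 = 5940 lbmol/h.

5940 lbmol/h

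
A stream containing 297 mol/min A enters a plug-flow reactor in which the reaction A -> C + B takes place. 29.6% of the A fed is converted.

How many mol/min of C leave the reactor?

87.9 mol/min

A reacted = 0.296 × 297 = 87.91 mol/min; ν_A = −1, so ξ = 87.91/1 = 87.91 mol/min.
Outlet amounts (n = n₀ + ν ξ):
  A: 297 − 1(87.91) = 209.1
  C: 0 + 1(87.91) = 87.91
  B: 0 + 1(87.91) = 87.91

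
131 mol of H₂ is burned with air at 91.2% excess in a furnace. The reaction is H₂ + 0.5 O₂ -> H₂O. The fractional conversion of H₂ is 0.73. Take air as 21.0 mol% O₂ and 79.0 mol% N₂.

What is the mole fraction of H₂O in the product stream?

Stoichiometric O₂ = 0.5 × 131 = 65.5 mol; O₂ fed = 65.5 × 1.912 = 125.2 mol.
N₂ fed = 125.2 × 79/21 = 471.1 mol.
Fuel reacted = 0.73 × 131 → ξ = 95.63 mol.
Outlet (n = n₀ + ν ξ):
  H₂: 131 − 1(95.63) = 35.37
  O₂: 125.2 − 0.5(95.63) = 77.42
  N₂: 471.1 (inert)
  H₂O: 0 + 1(95.63) = 95.63
Total out = 679.5 mol; y_H₂O = 95.63 / 679.5 = 0.1407.

0.141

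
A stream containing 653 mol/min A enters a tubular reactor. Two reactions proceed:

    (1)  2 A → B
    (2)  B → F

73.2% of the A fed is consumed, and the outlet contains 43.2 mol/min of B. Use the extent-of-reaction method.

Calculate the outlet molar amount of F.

Conversion of A: A consumed = 2ξ₁ = 0.732 × 653 → ξ₁ = 239 mol/min.
B balance: n_B = 0 + 1ξ₁ − 1ξ₂ = 43.2 → ξ₂ = (1·239 − 43.2)/1 = 195.8 mol/min.
Outlet amounts (n = n₀ + Σ ν·ξ):
  A: 653 − 2(239) = 175
  B: 0 + 1(239) − 1(195.8) = 43.2
  F: 0 + 1(195.8) = 195.8

196 mol/min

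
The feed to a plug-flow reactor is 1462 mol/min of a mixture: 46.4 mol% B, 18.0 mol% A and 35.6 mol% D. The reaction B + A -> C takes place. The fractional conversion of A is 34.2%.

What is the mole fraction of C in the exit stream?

0.0656

A reacted = 0.342 × 263.2 = 90 mol/min; ν_A = −1, so ξ = 90/1 = 90 mol/min.
Outlet amounts (n = n₀ + ν ξ):
  B: 678.4 − 1(90) = 588.4
  A: 263.2 − 1(90) = 173.2
  C: 0 + 1(90) = 90
  D: 520.5 (inert)
Total out = 1372 mol/min; y_C = 90 / 1372 = 0.0656.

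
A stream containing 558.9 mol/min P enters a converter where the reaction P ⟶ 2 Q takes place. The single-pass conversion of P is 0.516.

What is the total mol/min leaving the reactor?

847 mol/min

P reacted = 0.516 × 558.9 = 288.4 mol/min; ν_P = −1, so ξ = 288.4/1 = 288.4 mol/min.
Outlet amounts (n = n₀ + ν ξ):
  P: 558.9 − 1(288.4) = 270.5
  Q: 0 + 2(288.4) = 576.8
Total out = 270.5 + 576.8 = 847.3 mol/min.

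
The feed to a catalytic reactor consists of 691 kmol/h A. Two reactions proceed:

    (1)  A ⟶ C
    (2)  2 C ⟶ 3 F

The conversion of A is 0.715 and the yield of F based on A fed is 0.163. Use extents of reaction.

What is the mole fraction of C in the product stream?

0.575

Conversion of A: A consumed = 1ξ₁ = 0.715 × 691 → ξ₁ = 494.1 kmol/h.
Yield of F: 3ξ₂ / 691 = 0.163 → ξ₂ = 37.54 kmol/h.
Outlet amounts (n = n₀ + Σ ν·ξ):
  A: 691 − 1(494.1) = 196.9
  C: 0 + 1(494.1) − 2(37.54) = 419
  F: 0 + 3(37.54) = 112.6
Total out = 728.5 kmol/h; y_C = 419 / 728.5 = 0.5751.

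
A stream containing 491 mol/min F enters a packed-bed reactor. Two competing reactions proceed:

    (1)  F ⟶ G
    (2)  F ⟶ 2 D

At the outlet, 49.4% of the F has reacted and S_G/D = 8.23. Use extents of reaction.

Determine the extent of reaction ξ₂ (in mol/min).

Conversion of F: F consumed = 0.494 × 491 = 242.6 mol/min = 1ξ₁ + 1ξ₂.
Selectivity: 1ξ₁ / (2ξ₂) = 8.23 → ξ₁ = 16.46 ξ₂.
Substitute: (1·16.46 + 1) ξ₂ = 242.6 → ξ₂ = 13.89 mol/min, ξ₁ = 228.7 mol/min.
Outlet amounts (n = n₀ + Σ ν·ξ):
  F: 491 − 1(228.7) − 1(13.89) = 248.4
  G: 0 + 1(228.7) = 228.7
  D: 0 + 2(13.89) = 27.78

ξ₂ = 13.9 mol/min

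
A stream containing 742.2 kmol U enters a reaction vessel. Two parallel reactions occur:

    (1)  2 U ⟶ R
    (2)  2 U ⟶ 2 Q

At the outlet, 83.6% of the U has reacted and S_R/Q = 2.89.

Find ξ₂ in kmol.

Conversion of U: U consumed = 0.836 × 742.2 = 620.5 kmol = 2ξ₁ + 2ξ₂.
Selectivity: 1ξ₁ / (2ξ₂) = 2.89 → ξ₁ = 5.78 ξ₂.
Substitute: (2·5.78 + 2) ξ₂ = 620.5 → ξ₂ = 45.76 kmol, ξ₁ = 264.5 kmol.
Outlet amounts (n = n₀ + Σ ν·ξ):
  U: 742.2 − 2(264.5) − 2(45.76) = 121.7
  R: 0 + 1(264.5) = 264.5
  Q: 0 + 2(45.76) = 91.52

ξ₂ = 45.8 kmol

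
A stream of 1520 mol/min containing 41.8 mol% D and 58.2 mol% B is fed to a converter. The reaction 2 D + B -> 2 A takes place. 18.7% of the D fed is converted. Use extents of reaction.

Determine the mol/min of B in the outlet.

D reacted = 0.187 × 635.4 = 118.8 mol/min; ν_D = −2, so ξ = 118.8/2 = 59.41 mol/min.
Outlet amounts (n = n₀ + ν ξ):
  D: 635.4 − 2(59.41) = 516.5
  B: 884.6 − 1(59.41) = 825.2
  A: 0 + 2(59.41) = 118.8

825 mol/min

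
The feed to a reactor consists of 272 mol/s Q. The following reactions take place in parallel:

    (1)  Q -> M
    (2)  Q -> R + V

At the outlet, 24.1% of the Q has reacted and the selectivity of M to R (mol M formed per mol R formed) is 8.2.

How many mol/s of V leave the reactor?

7.13 mol/s

Conversion of Q: Q consumed = 0.241 × 272 = 65.55 mol/s = 1ξ₁ + 1ξ₂.
Selectivity: 1ξ₁ / (1ξ₂) = 8.2 → ξ₁ = 8.2 ξ₂.
Substitute: (1·8.2 + 1) ξ₂ = 65.55 → ξ₂ = 7.125 mol/s, ξ₁ = 58.43 mol/s.
Outlet amounts (n = n₀ + Σ ν·ξ):
  Q: 272 − 1(58.43) − 1(7.125) = 206.4
  M: 0 + 1(58.43) = 58.43
  R: 0 + 1(7.125) = 7.125
  V: 0 + 1(7.125) = 7.125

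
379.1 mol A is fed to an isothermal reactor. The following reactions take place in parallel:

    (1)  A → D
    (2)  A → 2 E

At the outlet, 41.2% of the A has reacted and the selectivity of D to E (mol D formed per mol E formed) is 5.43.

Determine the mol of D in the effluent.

Conversion of A: A consumed = 0.412 × 379.1 = 156.2 mol = 1ξ₁ + 1ξ₂.
Selectivity: 1ξ₁ / (2ξ₂) = 5.43 → ξ₁ = 10.86 ξ₂.
Substitute: (1·10.86 + 1) ξ₂ = 156.2 → ξ₂ = 13.17 mol, ξ₁ = 143 mol.
Outlet amounts (n = n₀ + Σ ν·ξ):
  A: 379.1 − 1(143) − 1(13.17) = 222.9
  D: 0 + 1(143) = 143
  E: 0 + 2(13.17) = 26.34

143 mol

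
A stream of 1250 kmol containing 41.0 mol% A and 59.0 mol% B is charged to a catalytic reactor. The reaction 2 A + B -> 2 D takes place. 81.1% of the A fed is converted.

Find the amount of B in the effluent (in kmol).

530 kmol

A reacted = 0.811 × 512.5 = 415.6 kmol; ν_A = −2, so ξ = 415.6/2 = 207.8 kmol.
Outlet amounts (n = n₀ + ν ξ):
  A: 512.5 − 2(207.8) = 96.86
  B: 737.5 − 1(207.8) = 529.7
  D: 0 + 2(207.8) = 415.6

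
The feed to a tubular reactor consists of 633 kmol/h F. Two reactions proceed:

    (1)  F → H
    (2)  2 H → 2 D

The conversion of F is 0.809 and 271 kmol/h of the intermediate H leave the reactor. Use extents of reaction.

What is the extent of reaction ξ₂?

ξ₂ = 121 kmol/h

Conversion of F: F consumed = 1ξ₁ = 0.809 × 633 → ξ₁ = 512.1 kmol/h.
H balance: n_H = 0 + 1ξ₁ − 2ξ₂ = 271 → ξ₂ = (1·512.1 − 271)/2 = 120.5 kmol/h.
Outlet amounts (n = n₀ + Σ ν·ξ):
  F: 633 − 1(512.1) = 120.9
  H: 0 + 1(512.1) − 2(120.5) = 271
  D: 0 + 2(120.5) = 241.1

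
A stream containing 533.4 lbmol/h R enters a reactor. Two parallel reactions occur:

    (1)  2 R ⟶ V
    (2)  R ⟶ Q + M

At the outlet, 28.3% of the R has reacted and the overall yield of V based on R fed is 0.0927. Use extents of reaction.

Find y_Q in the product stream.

0.0971

Yield of V: 1ξ₁ / 533.4 = 0.0927 → ξ₁ = 49.45 lbmol/h.
Conversion of R: 2ξ₁ + 1ξ₂ = 0.283 × 533.4 = 151 → ξ₂ = 52.06 lbmol/h.
Outlet amounts (n = n₀ + Σ ν·ξ):
  R: 533.4 − 2(49.45) − 1(52.06) = 382.4
  V: 0 + 1(49.45) = 49.45
  Q: 0 + 1(52.06) = 52.06
  M: 0 + 1(52.06) = 52.06
Total out = 536 lbmol/h; y_Q = 52.06 / 536 = 0.09712.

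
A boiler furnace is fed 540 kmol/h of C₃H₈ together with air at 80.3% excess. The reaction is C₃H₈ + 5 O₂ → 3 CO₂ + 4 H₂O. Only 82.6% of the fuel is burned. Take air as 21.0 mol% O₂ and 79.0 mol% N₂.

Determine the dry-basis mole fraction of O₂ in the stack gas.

0.118

Stoichiometric O₂ = 5 × 540 = 2700 kmol/h; O₂ fed = 2700 × 1.803 = 4868 kmol/h.
N₂ fed = 4868 × 79/21 = 18310 kmol/h.
Fuel reacted = 0.826 × 540 → ξ = 446 kmol/h.
Outlet (n = n₀ + ν ξ):
  C₃H₈: 540 − 1(446) = 93.96
  O₂: 4868 − 5(446) = 2638
  N₂: 18310 (inert)
  CO₂: 0 + 3(446) = 1338
  H₂O: 0 + 4(446) = 1784
Dry total = 22380 kmol/h; y_O₂ (dry) = 2638 / 22380 = 0.1179.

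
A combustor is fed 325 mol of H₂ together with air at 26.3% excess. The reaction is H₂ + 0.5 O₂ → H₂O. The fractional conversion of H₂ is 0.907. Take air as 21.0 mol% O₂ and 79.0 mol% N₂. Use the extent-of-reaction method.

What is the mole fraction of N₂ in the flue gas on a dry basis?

0.898

Stoichiometric O₂ = 0.5 × 325 = 162.5 mol; O₂ fed = 162.5 × 1.263 = 205.2 mol.
N₂ fed = 205.2 × 79/21 = 772.1 mol.
Fuel reacted = 0.907 × 325 → ξ = 294.8 mol.
Outlet (n = n₀ + ν ξ):
  H₂: 325 − 1(294.8) = 30.22
  O₂: 205.2 − 0.5(294.8) = 57.85
  N₂: 772.1 (inert)
  H₂O: 0 + 1(294.8) = 294.8
Dry total = 860.2 mol; y_N₂ (dry) = 772.1 / 860.2 = 0.8976.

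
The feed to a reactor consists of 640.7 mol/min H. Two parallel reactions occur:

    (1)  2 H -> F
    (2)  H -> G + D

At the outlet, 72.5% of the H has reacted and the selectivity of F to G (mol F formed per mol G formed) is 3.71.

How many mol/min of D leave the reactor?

55.2 mol/min

Conversion of H: H consumed = 0.725 × 640.7 = 464.5 mol/min = 2ξ₁ + 1ξ₂.
Selectivity: 1ξ₁ / (1ξ₂) = 3.71 → ξ₁ = 3.71 ξ₂.
Substitute: (2·3.71 + 1) ξ₂ = 464.5 → ξ₂ = 55.17 mol/min, ξ₁ = 204.7 mol/min.
Outlet amounts (n = n₀ + Σ ν·ξ):
  H: 640.7 − 2(204.7) − 1(55.17) = 176.2
  F: 0 + 1(204.7) = 204.7
  G: 0 + 1(55.17) = 55.17
  D: 0 + 1(55.17) = 55.17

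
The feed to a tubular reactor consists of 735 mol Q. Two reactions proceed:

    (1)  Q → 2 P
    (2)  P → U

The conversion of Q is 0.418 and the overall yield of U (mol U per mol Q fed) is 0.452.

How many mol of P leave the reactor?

282 mol

Conversion of Q: Q consumed = 1ξ₁ = 0.418 × 735 → ξ₁ = 307.2 mol.
Yield of U: 1ξ₂ / 735 = 0.452 → ξ₂ = 332.2 mol.
Outlet amounts (n = n₀ + Σ ν·ξ):
  Q: 735 − 1(307.2) = 427.8
  P: 0 + 2(307.2) − 1(332.2) = 282.2
  U: 0 + 1(332.2) = 332.2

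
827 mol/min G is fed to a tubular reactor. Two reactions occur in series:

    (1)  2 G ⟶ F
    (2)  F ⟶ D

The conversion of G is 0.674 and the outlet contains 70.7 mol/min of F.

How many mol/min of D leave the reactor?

Conversion of G: G consumed = 2ξ₁ = 0.674 × 827 → ξ₁ = 278.7 mol/min.
F balance: n_F = 0 + 1ξ₁ − 1ξ₂ = 70.7 → ξ₂ = (1·278.7 − 70.7)/1 = 208 mol/min.
Outlet amounts (n = n₀ + Σ ν·ξ):
  G: 827 − 2(278.7) = 269.6
  F: 0 + 1(278.7) − 1(208) = 70.7
  D: 0 + 1(208) = 208

208 mol/min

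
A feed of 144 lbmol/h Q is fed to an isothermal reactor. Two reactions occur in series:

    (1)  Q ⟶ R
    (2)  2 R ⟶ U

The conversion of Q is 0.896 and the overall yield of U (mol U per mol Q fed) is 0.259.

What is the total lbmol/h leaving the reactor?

107 lbmol/h

Conversion of Q: Q consumed = 1ξ₁ = 0.896 × 144 → ξ₁ = 129 lbmol/h.
Yield of U: 1ξ₂ / 144 = 0.259 → ξ₂ = 37.3 lbmol/h.
Outlet amounts (n = n₀ + Σ ν·ξ):
  Q: 144 − 1(129) = 14.98
  R: 0 + 1(129) − 2(37.3) = 54.43
  U: 0 + 1(37.3) = 37.3
Total out = 14.98 + 54.43 + 37.3 = 106.7 lbmol/h.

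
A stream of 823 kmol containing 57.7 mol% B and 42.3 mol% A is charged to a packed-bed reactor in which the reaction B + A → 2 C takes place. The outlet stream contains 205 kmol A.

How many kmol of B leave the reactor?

For A: n = n₀ − 1ξ → 205 = 348.1 − 1ξ, giving ξ = 143.1 kmol.
Outlet amounts (n = n₀ + ν ξ):
  B: 474.9 − 1(143.1) = 331.7
  A: 348.1 − 1(143.1) = 205
  C: 0 + 2(143.1) = 286.3

332 kmol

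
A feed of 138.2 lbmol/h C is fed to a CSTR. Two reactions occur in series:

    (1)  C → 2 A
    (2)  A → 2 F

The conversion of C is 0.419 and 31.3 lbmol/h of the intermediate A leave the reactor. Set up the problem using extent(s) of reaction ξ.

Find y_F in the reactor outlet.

0.602

Conversion of C: C consumed = 1ξ₁ = 0.419 × 138.2 → ξ₁ = 57.91 lbmol/h.
A balance: n_A = 0 + 2ξ₁ − 1ξ₂ = 31.3 → ξ₂ = (2·57.91 − 31.3)/1 = 84.51 lbmol/h.
Outlet amounts (n = n₀ + Σ ν·ξ):
  C: 138.2 − 1(57.91) = 80.29
  A: 0 + 2(57.91) − 1(84.51) = 31.3
  F: 0 + 2(84.51) = 169
Total out = 280.6 lbmol/h; y_F = 169 / 280.6 = 0.6023.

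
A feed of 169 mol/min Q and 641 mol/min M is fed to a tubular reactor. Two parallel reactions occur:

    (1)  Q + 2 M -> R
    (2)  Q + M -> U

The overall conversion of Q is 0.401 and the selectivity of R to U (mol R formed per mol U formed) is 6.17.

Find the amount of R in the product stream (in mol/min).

58.3 mol/min

Conversion of Q: Q consumed = 0.401 × 169 = 67.77 mol/min = 1ξ₁ + 1ξ₂.
Selectivity: 1ξ₁ / (1ξ₂) = 6.17 → ξ₁ = 6.17 ξ₂.
Substitute: (1·6.17 + 1) ξ₂ = 67.77 → ξ₂ = 9.452 mol/min, ξ₁ = 58.32 mol/min.
Outlet amounts (n = n₀ + Σ ν·ξ):
  Q: 169 − 1(58.32) − 1(9.452) = 101.2
  M: 641 − 2(58.32) − 1(9.452) = 514.9
  R: 0 + 1(58.32) = 58.32
  U: 0 + 1(9.452) = 9.452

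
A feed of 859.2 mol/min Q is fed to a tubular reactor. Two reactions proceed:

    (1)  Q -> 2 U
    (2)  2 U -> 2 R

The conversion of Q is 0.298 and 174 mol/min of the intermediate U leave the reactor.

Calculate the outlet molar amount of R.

338 mol/min

Conversion of Q: Q consumed = 1ξ₁ = 0.298 × 859.2 → ξ₁ = 256 mol/min.
U balance: n_U = 0 + 2ξ₁ − 2ξ₂ = 174 → ξ₂ = (2·256 − 174)/2 = 169 mol/min.
Outlet amounts (n = n₀ + Σ ν·ξ):
  Q: 859.2 − 1(256) = 603.2
  U: 0 + 2(256) − 2(169) = 174
  R: 0 + 2(169) = 338.1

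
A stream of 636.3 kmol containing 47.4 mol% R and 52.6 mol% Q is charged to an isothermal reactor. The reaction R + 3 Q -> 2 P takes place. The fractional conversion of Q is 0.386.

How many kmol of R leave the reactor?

Q reacted = 0.386 × 334.7 = 129.2 kmol; ν_Q = −3, so ξ = 129.2/3 = 43.06 kmol.
Outlet amounts (n = n₀ + ν ξ):
  R: 301.6 − 1(43.06) = 258.5
  Q: 334.7 − 3(43.06) = 205.5
  P: 0 + 2(43.06) = 86.13

259 kmol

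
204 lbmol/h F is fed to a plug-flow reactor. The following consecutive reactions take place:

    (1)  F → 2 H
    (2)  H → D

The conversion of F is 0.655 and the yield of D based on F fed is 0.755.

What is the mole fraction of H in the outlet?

0.335

Conversion of F: F consumed = 1ξ₁ = 0.655 × 204 → ξ₁ = 133.6 lbmol/h.
Yield of D: 1ξ₂ / 204 = 0.755 → ξ₂ = 154 lbmol/h.
Outlet amounts (n = n₀ + Σ ν·ξ):
  F: 204 − 1(133.6) = 70.38
  H: 0 + 2(133.6) − 1(154) = 113.2
  D: 0 + 1(154) = 154
Total out = 337.6 lbmol/h; y_H = 113.2 / 337.6 = 0.3353.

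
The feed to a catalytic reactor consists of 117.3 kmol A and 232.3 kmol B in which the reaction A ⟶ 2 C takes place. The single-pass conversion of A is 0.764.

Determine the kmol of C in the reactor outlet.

179 kmol

A reacted = 0.764 × 117.3 = 89.62 kmol; ν_A = −1, so ξ = 89.62/1 = 89.62 kmol.
Outlet amounts (n = n₀ + ν ξ):
  A: 117.3 − 1(89.62) = 27.68
  C: 0 + 2(89.62) = 179.2
  B: 232.3 (inert)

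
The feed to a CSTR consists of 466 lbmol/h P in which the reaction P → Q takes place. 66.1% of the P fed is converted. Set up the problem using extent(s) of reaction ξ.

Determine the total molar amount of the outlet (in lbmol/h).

466 lbmol/h

P reacted = 0.661 × 466 = 308 lbmol/h; ν_P = −1, so ξ = 308/1 = 308 lbmol/h.
Outlet amounts (n = n₀ + ν ξ):
  P: 466 − 1(308) = 158
  Q: 0 + 1(308) = 308
Total out = 158 + 308 = 466 lbmol/h.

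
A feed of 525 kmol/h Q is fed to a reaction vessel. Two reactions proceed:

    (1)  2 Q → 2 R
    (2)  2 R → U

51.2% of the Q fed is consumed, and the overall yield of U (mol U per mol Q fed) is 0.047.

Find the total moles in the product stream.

500 kmol/h

Conversion of Q: Q consumed = 2ξ₁ = 0.512 × 525 → ξ₁ = 134.4 kmol/h.
Yield of U: 1ξ₂ / 525 = 0.047 → ξ₂ = 24.68 kmol/h.
Outlet amounts (n = n₀ + Σ ν·ξ):
  Q: 525 − 2(134.4) = 256.2
  R: 0 + 2(134.4) − 2(24.68) = 219.5
  U: 0 + 1(24.68) = 24.68
Total out = 256.2 + 219.5 + 24.68 = 500.3 kmol/h.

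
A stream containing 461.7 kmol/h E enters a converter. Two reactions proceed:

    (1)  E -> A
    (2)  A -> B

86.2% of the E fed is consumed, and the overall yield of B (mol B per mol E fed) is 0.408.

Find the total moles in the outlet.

462 kmol/h

Conversion of E: E consumed = 1ξ₁ = 0.862 × 461.7 → ξ₁ = 398 kmol/h.
Yield of B: 1ξ₂ / 461.7 = 0.408 → ξ₂ = 188.4 kmol/h.
Outlet amounts (n = n₀ + Σ ν·ξ):
  E: 461.7 − 1(398) = 63.71
  A: 0 + 1(398) − 1(188.4) = 209.6
  B: 0 + 1(188.4) = 188.4
Total out = 63.71 + 209.6 + 188.4 = 461.7 kmol/h.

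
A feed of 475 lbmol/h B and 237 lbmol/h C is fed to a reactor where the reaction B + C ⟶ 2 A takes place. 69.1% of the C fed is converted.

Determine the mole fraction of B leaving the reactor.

C reacted = 0.691 × 237 = 163.8 lbmol/h; ν_C = −1, so ξ = 163.8/1 = 163.8 lbmol/h.
Outlet amounts (n = n₀ + ν ξ):
  B: 475 − 1(163.8) = 311.2
  C: 237 − 1(163.8) = 73.23
  A: 0 + 2(163.8) = 327.5
Total out = 712 lbmol/h; y_B = 311.2 / 712 = 0.4371.

0.437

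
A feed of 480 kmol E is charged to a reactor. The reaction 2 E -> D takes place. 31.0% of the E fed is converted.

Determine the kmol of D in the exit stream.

E reacted = 0.31 × 480 = 148.8 kmol; ν_E = −2, so ξ = 148.8/2 = 74.4 kmol.
Outlet amounts (n = n₀ + ν ξ):
  E: 480 − 2(74.4) = 331.2
  D: 0 + 1(74.4) = 74.4

74.4 kmol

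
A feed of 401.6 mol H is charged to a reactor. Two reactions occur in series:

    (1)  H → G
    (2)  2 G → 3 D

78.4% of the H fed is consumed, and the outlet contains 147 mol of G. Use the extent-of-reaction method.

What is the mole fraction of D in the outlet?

0.519

Conversion of H: H consumed = 1ξ₁ = 0.784 × 401.6 → ξ₁ = 314.9 mol.
G balance: n_G = 0 + 1ξ₁ − 2ξ₂ = 147 → ξ₂ = (1·314.9 − 147)/2 = 83.93 mol.
Outlet amounts (n = n₀ + Σ ν·ξ):
  H: 401.6 − 1(314.9) = 86.75
  G: 0 + 1(314.9) − 2(83.93) = 147
  D: 0 + 3(83.93) = 251.8
Total out = 485.5 mol; y_D = 251.8 / 485.5 = 0.5186.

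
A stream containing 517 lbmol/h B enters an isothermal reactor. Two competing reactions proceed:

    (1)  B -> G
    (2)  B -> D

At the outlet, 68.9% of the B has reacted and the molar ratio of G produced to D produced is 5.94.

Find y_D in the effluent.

0.0993

Conversion of B: B consumed = 0.689 × 517 = 356.2 lbmol/h = 1ξ₁ + 1ξ₂.
Selectivity: 1ξ₁ / (1ξ₂) = 5.94 → ξ₁ = 5.94 ξ₂.
Substitute: (1·5.94 + 1) ξ₂ = 356.2 → ξ₂ = 51.33 lbmol/h, ξ₁ = 304.9 lbmol/h.
Outlet amounts (n = n₀ + Σ ν·ξ):
  B: 517 − 1(304.9) − 1(51.33) = 160.8
  G: 0 + 1(304.9) = 304.9
  D: 0 + 1(51.33) = 51.33
Total out = 517 lbmol/h; y_D = 51.33 / 517 = 0.09928.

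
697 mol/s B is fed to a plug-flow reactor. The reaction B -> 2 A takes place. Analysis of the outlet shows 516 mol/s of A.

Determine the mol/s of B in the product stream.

For A: n = n₀ + 2ξ → 516 = 0 + 2ξ, giving ξ = 258 mol/s.
Outlet amounts (n = n₀ + ν ξ):
  B: 697 − 1(258) = 439
  A: 0 + 2(258) = 516

439 mol/s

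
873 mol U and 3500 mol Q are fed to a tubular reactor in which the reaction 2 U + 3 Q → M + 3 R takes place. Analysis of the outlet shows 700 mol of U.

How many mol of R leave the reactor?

260 mol

For U: n = n₀ − 2ξ → 700 = 873 − 2ξ, giving ξ = 86.5 mol.
Outlet amounts (n = n₀ + ν ξ):
  U: 873 − 2(86.5) = 700
  Q: 3500 − 3(86.5) = 3240
  M: 0 + 1(86.5) = 86.5
  R: 0 + 3(86.5) = 259.5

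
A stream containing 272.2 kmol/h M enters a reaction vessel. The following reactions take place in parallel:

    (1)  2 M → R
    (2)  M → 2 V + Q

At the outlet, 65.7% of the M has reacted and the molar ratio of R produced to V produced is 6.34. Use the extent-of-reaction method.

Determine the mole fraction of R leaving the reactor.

0.431

Conversion of M: M consumed = 0.657 × 272.2 = 178.8 kmol/h = 2ξ₁ + 1ξ₂.
Selectivity: 1ξ₁ / (2ξ₂) = 6.34 → ξ₁ = 12.68 ξ₂.
Substitute: (2·12.68 + 1) ξ₂ = 178.8 → ξ₂ = 6.784 kmol/h, ξ₁ = 86.03 kmol/h.
Outlet amounts (n = n₀ + Σ ν·ξ):
  M: 272.2 − 2(86.03) − 1(6.784) = 93.36
  R: 0 + 1(86.03) = 86.03
  V: 0 + 2(6.784) = 13.57
  Q: 0 + 1(6.784) = 6.784
Total out = 199.7 kmol/h; y_R = 86.03 / 199.7 = 0.4307.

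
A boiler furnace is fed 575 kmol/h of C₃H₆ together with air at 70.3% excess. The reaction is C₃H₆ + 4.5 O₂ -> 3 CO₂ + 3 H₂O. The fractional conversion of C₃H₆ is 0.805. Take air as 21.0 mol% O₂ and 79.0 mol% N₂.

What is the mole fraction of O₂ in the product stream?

Stoichiometric O₂ = 4.5 × 575 = 2588 kmol/h; O₂ fed = 2588 × 1.703 = 4407 kmol/h.
N₂ fed = 4407 × 79/21 = 16580 kmol/h.
Fuel reacted = 0.805 × 575 → ξ = 462.9 kmol/h.
Outlet (n = n₀ + ν ξ):
  C₃H₆: 575 − 1(462.9) = 112.1
  O₂: 4407 − 4.5(462.9) = 2324
  N₂: 16580 (inert)
  CO₂: 0 + 3(462.9) = 1389
  H₂O: 0 + 3(462.9) = 1389
Total out = 21790 kmol/h; y_O₂ = 2324 / 21790 = 0.1066.

0.107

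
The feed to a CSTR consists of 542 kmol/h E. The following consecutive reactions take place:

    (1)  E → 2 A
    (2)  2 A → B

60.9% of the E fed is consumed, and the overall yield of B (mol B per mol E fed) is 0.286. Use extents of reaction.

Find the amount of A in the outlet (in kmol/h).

350 kmol/h

Conversion of E: E consumed = 1ξ₁ = 0.609 × 542 → ξ₁ = 330.1 kmol/h.
Yield of B: 1ξ₂ / 542 = 0.286 → ξ₂ = 155 kmol/h.
Outlet amounts (n = n₀ + Σ ν·ξ):
  E: 542 − 1(330.1) = 211.9
  A: 0 + 2(330.1) − 2(155) = 350.1
  B: 0 + 1(155) = 155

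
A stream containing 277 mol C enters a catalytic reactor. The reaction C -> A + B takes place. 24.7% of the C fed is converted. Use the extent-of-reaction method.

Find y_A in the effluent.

C reacted = 0.247 × 277 = 68.42 mol; ν_C = −1, so ξ = 68.42/1 = 68.42 mol.
Outlet amounts (n = n₀ + ν ξ):
  C: 277 − 1(68.42) = 208.6
  A: 0 + 1(68.42) = 68.42
  B: 0 + 1(68.42) = 68.42
Total out = 345.4 mol; y_A = 68.42 / 345.4 = 0.1981.

0.198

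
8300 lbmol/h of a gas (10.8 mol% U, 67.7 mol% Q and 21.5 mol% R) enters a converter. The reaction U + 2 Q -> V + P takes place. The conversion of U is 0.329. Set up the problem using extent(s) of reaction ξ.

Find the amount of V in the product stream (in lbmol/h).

U reacted = 0.329 × 896.4 = 294.9 lbmol/h; ν_U = −1, so ξ = 294.9/1 = 294.9 lbmol/h.
Outlet amounts (n = n₀ + ν ξ):
  U: 896.4 − 1(294.9) = 601.5
  Q: 5619 − 2(294.9) = 5029
  V: 0 + 1(294.9) = 294.9
  P: 0 + 1(294.9) = 294.9
  R: 1784 (inert)

295 lbmol/h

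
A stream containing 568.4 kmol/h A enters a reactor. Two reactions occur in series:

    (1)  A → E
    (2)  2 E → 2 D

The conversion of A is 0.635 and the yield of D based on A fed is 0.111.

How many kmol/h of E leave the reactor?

Conversion of A: A consumed = 1ξ₁ = 0.635 × 568.4 → ξ₁ = 360.9 kmol/h.
Yield of D: 2ξ₂ / 568.4 = 0.111 → ξ₂ = 31.55 kmol/h.
Outlet amounts (n = n₀ + Σ ν·ξ):
  A: 568.4 − 1(360.9) = 207.5
  E: 0 + 1(360.9) − 2(31.55) = 297.8
  D: 0 + 2(31.55) = 63.09

298 kmol/h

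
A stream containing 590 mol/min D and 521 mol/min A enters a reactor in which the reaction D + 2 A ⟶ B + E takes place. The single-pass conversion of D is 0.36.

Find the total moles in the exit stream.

899 mol/min

D reacted = 0.36 × 590 = 212.4 mol/min; ν_D = −1, so ξ = 212.4/1 = 212.4 mol/min.
Outlet amounts (n = n₀ + ν ξ):
  D: 590 − 1(212.4) = 377.6
  A: 521 − 2(212.4) = 96.2
  B: 0 + 1(212.4) = 212.4
  E: 0 + 1(212.4) = 212.4
Total out = 377.6 + 96.2 + 212.4 + 212.4 = 898.6 mol/min.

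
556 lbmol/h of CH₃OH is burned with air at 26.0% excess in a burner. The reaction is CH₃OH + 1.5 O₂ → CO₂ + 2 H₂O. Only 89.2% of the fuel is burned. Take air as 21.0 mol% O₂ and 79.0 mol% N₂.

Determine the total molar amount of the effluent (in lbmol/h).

5810 lbmol/h

Stoichiometric O₂ = 1.5 × 556 = 834 lbmol/h; O₂ fed = 834 × 1.260 = 1051 lbmol/h.
N₂ fed = 1051 × 79/21 = 3953 lbmol/h.
Fuel reacted = 0.892 × 556 → ξ = 496 lbmol/h.
Outlet (n = n₀ + ν ξ):
  CH₃OH: 556 − 1(496) = 60.05
  O₂: 1051 − 1.5(496) = 306.9
  N₂: 3953 (inert)
  CO₂: 0 + 1(496) = 496
  H₂O: 0 + 2(496) = 991.9
Total out = 60.05 + 306.9 + 3953 + 496 + 991.9 = 5808 lbmol/h.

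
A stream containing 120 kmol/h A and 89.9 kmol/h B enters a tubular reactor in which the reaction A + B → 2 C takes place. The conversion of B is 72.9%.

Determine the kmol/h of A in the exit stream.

B reacted = 0.729 × 89.9 = 65.54 kmol/h; ν_B = −1, so ξ = 65.54/1 = 65.54 kmol/h.
Outlet amounts (n = n₀ + ν ξ):
  A: 120 − 1(65.54) = 54.46
  B: 89.9 − 1(65.54) = 24.36
  C: 0 + 2(65.54) = 131.1

54.5 kmol/h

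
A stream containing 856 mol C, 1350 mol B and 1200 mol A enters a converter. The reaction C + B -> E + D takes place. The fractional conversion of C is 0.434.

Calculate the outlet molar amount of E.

C reacted = 0.434 × 856 = 371.5 mol; ν_C = −1, so ξ = 371.5/1 = 371.5 mol.
Outlet amounts (n = n₀ + ν ξ):
  C: 856 − 1(371.5) = 484.5
  B: 1350 − 1(371.5) = 978.5
  E: 0 + 1(371.5) = 371.5
  D: 0 + 1(371.5) = 371.5
  A: 1200 (inert)

372 mol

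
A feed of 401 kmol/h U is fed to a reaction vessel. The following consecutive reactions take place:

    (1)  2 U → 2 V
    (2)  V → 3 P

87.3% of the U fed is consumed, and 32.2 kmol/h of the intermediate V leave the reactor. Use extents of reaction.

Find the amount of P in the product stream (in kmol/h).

954 kmol/h

Conversion of U: U consumed = 2ξ₁ = 0.873 × 401 → ξ₁ = 175 kmol/h.
V balance: n_V = 0 + 2ξ₁ − 1ξ₂ = 32.2 → ξ₂ = (2·175 − 32.2)/1 = 317.9 kmol/h.
Outlet amounts (n = n₀ + Σ ν·ξ):
  U: 401 − 2(175) = 50.93
  V: 0 + 2(175) − 1(317.9) = 32.2
  P: 0 + 3(317.9) = 953.6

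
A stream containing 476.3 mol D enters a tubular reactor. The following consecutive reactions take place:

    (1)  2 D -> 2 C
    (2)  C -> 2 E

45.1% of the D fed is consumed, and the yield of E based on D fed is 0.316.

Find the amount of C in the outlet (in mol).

Conversion of D: D consumed = 2ξ₁ = 0.451 × 476.3 → ξ₁ = 107.4 mol.
Yield of E: 2ξ₂ / 476.3 = 0.316 → ξ₂ = 75.26 mol.
Outlet amounts (n = n₀ + Σ ν·ξ):
  D: 476.3 − 2(107.4) = 261.5
  C: 0 + 2(107.4) − 1(75.26) = 139.6
  E: 0 + 2(75.26) = 150.5

140 mol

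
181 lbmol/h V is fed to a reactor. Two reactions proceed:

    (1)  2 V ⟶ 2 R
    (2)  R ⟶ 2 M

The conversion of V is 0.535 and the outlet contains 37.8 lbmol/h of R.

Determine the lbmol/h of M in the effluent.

Conversion of V: V consumed = 2ξ₁ = 0.535 × 181 → ξ₁ = 48.42 lbmol/h.
R balance: n_R = 0 + 2ξ₁ − 1ξ₂ = 37.8 → ξ₂ = (2·48.42 − 37.8)/1 = 59.04 lbmol/h.
Outlet amounts (n = n₀ + Σ ν·ξ):
  V: 181 − 2(48.42) = 84.16
  R: 0 + 2(48.42) − 1(59.04) = 37.8
  M: 0 + 2(59.04) = 118.1

118 lbmol/h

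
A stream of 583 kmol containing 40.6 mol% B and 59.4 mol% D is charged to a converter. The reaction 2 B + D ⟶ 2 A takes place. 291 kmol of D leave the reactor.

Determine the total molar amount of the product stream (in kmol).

528 kmol

For D: n = n₀ − 1ξ → 291 = 346.3 − 1ξ, giving ξ = 55.3 kmol.
Outlet amounts (n = n₀ + ν ξ):
  B: 236.7 − 2(55.3) = 126.1
  D: 346.3 − 1(55.3) = 291
  A: 0 + 2(55.3) = 110.6
Total out = 126.1 + 291 + 110.6 = 527.7 kmol.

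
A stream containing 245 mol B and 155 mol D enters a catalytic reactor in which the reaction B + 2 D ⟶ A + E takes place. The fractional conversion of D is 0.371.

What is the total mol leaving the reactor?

371 mol

D reacted = 0.371 × 155 = 57.51 mol; ν_D = −2, so ξ = 57.51/2 = 28.75 mol.
Outlet amounts (n = n₀ + ν ξ):
  B: 245 − 1(28.75) = 216.2
  D: 155 − 2(28.75) = 97.5
  A: 0 + 1(28.75) = 28.75
  E: 0 + 1(28.75) = 28.75
Total out = 216.2 + 97.5 + 28.75 + 28.75 = 371.2 mol.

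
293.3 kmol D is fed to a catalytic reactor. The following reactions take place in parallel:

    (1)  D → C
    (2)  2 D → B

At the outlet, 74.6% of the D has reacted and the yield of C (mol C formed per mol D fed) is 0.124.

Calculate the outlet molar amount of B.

Yield of C: 1ξ₁ / 293.3 = 0.124 → ξ₁ = 36.37 kmol.
Conversion of D: 1ξ₁ + 2ξ₂ = 0.746 × 293.3 = 218.8 → ξ₂ = 91.22 kmol.
Outlet amounts (n = n₀ + Σ ν·ξ):
  D: 293.3 − 1(36.37) − 2(91.22) = 74.5
  C: 0 + 1(36.37) = 36.37
  B: 0 + 1(91.22) = 91.22

91.2 kmol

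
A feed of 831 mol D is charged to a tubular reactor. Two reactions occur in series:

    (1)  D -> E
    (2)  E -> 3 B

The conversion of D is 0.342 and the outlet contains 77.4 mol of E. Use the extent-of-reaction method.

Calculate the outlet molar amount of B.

620 mol

Conversion of D: D consumed = 1ξ₁ = 0.342 × 831 → ξ₁ = 284.2 mol.
E balance: n_E = 0 + 1ξ₁ − 1ξ₂ = 77.4 → ξ₂ = (1·284.2 − 77.4)/1 = 206.8 mol.
Outlet amounts (n = n₀ + Σ ν·ξ):
  D: 831 − 1(284.2) = 546.8
  E: 0 + 1(284.2) − 1(206.8) = 77.4
  B: 0 + 3(206.8) = 620.4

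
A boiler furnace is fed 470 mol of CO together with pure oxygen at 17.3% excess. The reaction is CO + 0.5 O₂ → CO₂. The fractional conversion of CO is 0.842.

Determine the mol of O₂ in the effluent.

Stoichiometric O₂ = 0.5 × 470 = 235 mol; O₂ fed = 235 × 1.173 = 275.7 mol.
Fuel reacted = 0.842 × 470 → ξ = 395.7 mol.
Outlet (n = n₀ + ν ξ):
  CO: 470 − 1(395.7) = 74.26
  O₂: 275.7 − 0.5(395.7) = 77.79
  CO₂: 0 + 1(395.7) = 395.7

77.8 mol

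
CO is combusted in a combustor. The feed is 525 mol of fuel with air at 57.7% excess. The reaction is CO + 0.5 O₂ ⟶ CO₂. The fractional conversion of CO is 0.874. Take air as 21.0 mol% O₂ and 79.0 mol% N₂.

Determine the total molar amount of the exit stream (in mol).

Stoichiometric O₂ = 0.5 × 525 = 262.5 mol; O₂ fed = 262.5 × 1.577 = 414 mol.
N₂ fed = 414 × 79/21 = 1557 mol.
Fuel reacted = 0.874 × 525 → ξ = 458.9 mol.
Outlet (n = n₀ + ν ξ):
  CO: 525 − 1(458.9) = 66.15
  O₂: 414 − 0.5(458.9) = 184.5
  N₂: 1557 (inert)
  CO₂: 0 + 1(458.9) = 458.9
Total out = 66.15 + 184.5 + 1557 + 458.9 = 2267 mol.

2270 mol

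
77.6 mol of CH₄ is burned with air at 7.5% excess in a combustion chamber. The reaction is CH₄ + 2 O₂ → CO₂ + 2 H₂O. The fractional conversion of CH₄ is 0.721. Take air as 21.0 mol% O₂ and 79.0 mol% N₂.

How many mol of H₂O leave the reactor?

Stoichiometric O₂ = 2 × 77.6 = 155.2 mol; O₂ fed = 155.2 × 1.075 = 166.8 mol.
N₂ fed = 166.8 × 79/21 = 627.6 mol.
Fuel reacted = 0.721 × 77.6 → ξ = 55.95 mol.
Outlet (n = n₀ + ν ξ):
  CH₄: 77.6 − 1(55.95) = 21.65
  O₂: 166.8 − 2(55.95) = 54.94
  N₂: 627.6 (inert)
  CO₂: 0 + 1(55.95) = 55.95
  H₂O: 0 + 2(55.95) = 111.9

112 mol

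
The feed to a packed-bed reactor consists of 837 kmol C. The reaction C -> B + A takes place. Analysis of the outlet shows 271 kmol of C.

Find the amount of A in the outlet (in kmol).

566 kmol

For C: n = n₀ − 1ξ → 271 = 837 − 1ξ, giving ξ = 566 kmol.
Outlet amounts (n = n₀ + ν ξ):
  C: 837 − 1(566) = 271
  B: 0 + 1(566) = 566
  A: 0 + 1(566) = 566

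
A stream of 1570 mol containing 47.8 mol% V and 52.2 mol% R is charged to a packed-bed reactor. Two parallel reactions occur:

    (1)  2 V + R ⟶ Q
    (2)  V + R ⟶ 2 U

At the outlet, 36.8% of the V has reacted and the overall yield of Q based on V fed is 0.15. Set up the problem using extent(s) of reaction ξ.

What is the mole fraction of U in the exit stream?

Yield of Q: 1ξ₁ / 750.5 = 0.15 → ξ₁ = 112.6 mol.
Conversion of V: 2ξ₁ + 1ξ₂ = 0.368 × 750.5 = 276.2 → ξ₂ = 51.03 mol.
Outlet amounts (n = n₀ + Σ ν·ξ):
  V: 750.5 − 2(112.6) − 1(51.03) = 474.3
  R: 819.5 − 1(112.6) − 1(51.03) = 655.9
  Q: 0 + 1(112.6) = 112.6
  U: 0 + 2(51.03) = 102.1
Total out = 1345 mol; y_U = 102.1 / 1345 = 0.07589.

0.0759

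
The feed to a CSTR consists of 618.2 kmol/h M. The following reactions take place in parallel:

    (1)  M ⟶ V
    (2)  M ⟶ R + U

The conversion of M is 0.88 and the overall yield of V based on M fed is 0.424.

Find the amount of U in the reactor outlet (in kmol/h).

282 kmol/h

Yield of V: 1ξ₁ / 618.2 = 0.424 → ξ₁ = 262.1 kmol/h.
Conversion of M: 1ξ₁ + 1ξ₂ = 0.88 × 618.2 = 544 → ξ₂ = 281.9 kmol/h.
Outlet amounts (n = n₀ + Σ ν·ξ):
  M: 618.2 − 1(262.1) − 1(281.9) = 74.18
  V: 0 + 1(262.1) = 262.1
  R: 0 + 1(281.9) = 281.9
  U: 0 + 1(281.9) = 281.9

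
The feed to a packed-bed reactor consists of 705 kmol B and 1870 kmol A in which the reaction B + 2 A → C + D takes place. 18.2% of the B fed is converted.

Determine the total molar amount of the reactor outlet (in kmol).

B reacted = 0.182 × 705 = 128.3 kmol; ν_B = −1, so ξ = 128.3/1 = 128.3 kmol.
Outlet amounts (n = n₀ + ν ξ):
  B: 705 − 1(128.3) = 576.7
  A: 1870 − 2(128.3) = 1613
  C: 0 + 1(128.3) = 128.3
  D: 0 + 1(128.3) = 128.3
Total out = 576.7 + 1613 + 128.3 + 128.3 = 2447 kmol.

2450 kmol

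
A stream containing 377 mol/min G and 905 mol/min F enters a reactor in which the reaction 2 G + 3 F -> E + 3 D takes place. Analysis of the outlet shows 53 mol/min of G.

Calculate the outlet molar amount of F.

419 mol/min

For G: n = n₀ − 2ξ → 53 = 377 − 2ξ, giving ξ = 162 mol/min.
Outlet amounts (n = n₀ + ν ξ):
  G: 377 − 2(162) = 53
  F: 905 − 3(162) = 419
  E: 0 + 1(162) = 162
  D: 0 + 3(162) = 486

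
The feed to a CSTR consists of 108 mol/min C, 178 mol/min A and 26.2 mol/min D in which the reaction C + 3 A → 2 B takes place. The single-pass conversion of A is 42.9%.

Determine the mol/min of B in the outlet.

50.9 mol/min

A reacted = 0.429 × 178 = 76.36 mol/min; ν_A = −3, so ξ = 76.36/3 = 25.45 mol/min.
Outlet amounts (n = n₀ + ν ξ):
  C: 108 − 1(25.45) = 82.55
  A: 178 − 3(25.45) = 101.6
  B: 0 + 2(25.45) = 50.91
  D: 26.2 (inert)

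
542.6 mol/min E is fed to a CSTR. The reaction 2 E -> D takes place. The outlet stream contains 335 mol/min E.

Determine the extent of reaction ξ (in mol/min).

ξ = 104 mol/min

For E: n = n₀ − 2ξ → 335 = 542.6 − 2ξ, giving ξ = 103.8 mol/min.
Outlet amounts (n = n₀ + ν ξ):
  E: 542.6 − 2(103.8) = 335
  D: 0 + 1(103.8) = 103.8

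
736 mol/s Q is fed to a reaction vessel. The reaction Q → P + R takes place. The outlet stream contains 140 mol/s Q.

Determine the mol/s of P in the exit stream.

596 mol/s

For Q: n = n₀ − 1ξ → 140 = 736 − 1ξ, giving ξ = 596 mol/s.
Outlet amounts (n = n₀ + ν ξ):
  Q: 736 − 1(596) = 140
  P: 0 + 1(596) = 596
  R: 0 + 1(596) = 596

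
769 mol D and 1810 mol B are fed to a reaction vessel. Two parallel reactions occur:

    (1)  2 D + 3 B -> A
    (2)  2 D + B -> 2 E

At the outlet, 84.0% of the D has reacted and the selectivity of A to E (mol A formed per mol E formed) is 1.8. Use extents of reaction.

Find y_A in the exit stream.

Conversion of D: D consumed = 0.84 × 769 = 646 mol = 2ξ₁ + 2ξ₂.
Selectivity: 1ξ₁ / (2ξ₂) = 1.8 → ξ₁ = 3.6 ξ₂.
Substitute: (2·3.6 + 2) ξ₂ = 646 → ξ₂ = 70.21 mol, ξ₁ = 252.8 mol.
Outlet amounts (n = n₀ + Σ ν·ξ):
  D: 769 − 2(252.8) − 2(70.21) = 123
  B: 1810 − 3(252.8) − 1(70.21) = 981.5
  A: 0 + 1(252.8) = 252.8
  E: 0 + 2(70.21) = 140.4
Total out = 1498 mol; y_A = 252.8 / 1498 = 0.1688.

0.169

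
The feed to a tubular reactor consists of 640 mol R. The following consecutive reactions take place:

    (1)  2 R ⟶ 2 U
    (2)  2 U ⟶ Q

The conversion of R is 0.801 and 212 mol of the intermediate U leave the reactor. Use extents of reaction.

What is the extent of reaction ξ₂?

ξ₂ = 150 mol

Conversion of R: R consumed = 2ξ₁ = 0.801 × 640 → ξ₁ = 256.3 mol.
U balance: n_U = 0 + 2ξ₁ − 2ξ₂ = 212 → ξ₂ = (2·256.3 − 212)/2 = 150.3 mol.
Outlet amounts (n = n₀ + Σ ν·ξ):
  R: 640 − 2(256.3) = 127.4
  U: 0 + 2(256.3) − 2(150.3) = 212
  Q: 0 + 1(150.3) = 150.3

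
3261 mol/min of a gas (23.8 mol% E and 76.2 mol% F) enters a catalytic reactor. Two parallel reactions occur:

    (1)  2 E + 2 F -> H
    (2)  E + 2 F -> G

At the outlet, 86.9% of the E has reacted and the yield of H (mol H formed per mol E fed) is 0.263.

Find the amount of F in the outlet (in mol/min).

1540 mol/min

Yield of H: 1ξ₁ / 776.1 = 0.263 → ξ₁ = 204.1 mol/min.
Conversion of E: 2ξ₁ + 1ξ₂ = 0.869 × 776.1 = 674.4 → ξ₂ = 266.2 mol/min.
Outlet amounts (n = n₀ + Σ ν·ξ):
  E: 776.1 − 2(204.1) − 1(266.2) = 101.7
  F: 2485 − 2(204.1) − 2(266.2) = 1544
  H: 0 + 1(204.1) = 204.1
  G: 0 + 1(266.2) = 266.2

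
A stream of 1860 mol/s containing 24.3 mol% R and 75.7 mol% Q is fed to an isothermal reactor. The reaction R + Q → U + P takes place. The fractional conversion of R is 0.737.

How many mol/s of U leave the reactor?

R reacted = 0.737 × 452 = 333.1 mol/s; ν_R = −1, so ξ = 333.1/1 = 333.1 mol/s.
Outlet amounts (n = n₀ + ν ξ):
  R: 452 − 1(333.1) = 118.9
  Q: 1408 − 1(333.1) = 1075
  U: 0 + 1(333.1) = 333.1
  P: 0 + 1(333.1) = 333.1

333 mol/s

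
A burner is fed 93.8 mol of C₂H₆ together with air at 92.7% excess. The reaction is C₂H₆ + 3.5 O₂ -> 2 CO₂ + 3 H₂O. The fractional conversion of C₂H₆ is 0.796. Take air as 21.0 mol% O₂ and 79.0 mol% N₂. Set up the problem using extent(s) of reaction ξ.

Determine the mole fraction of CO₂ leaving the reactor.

Stoichiometric O₂ = 3.5 × 93.8 = 328.3 mol; O₂ fed = 328.3 × 1.927 = 632.6 mol.
N₂ fed = 632.6 × 79/21 = 2380 mol.
Fuel reacted = 0.796 × 93.8 → ξ = 74.66 mol.
Outlet (n = n₀ + ν ξ):
  C₂H₆: 93.8 − 1(74.66) = 19.14
  O₂: 632.6 − 3.5(74.66) = 371.3
  N₂: 2380 (inert)
  CO₂: 0 + 2(74.66) = 149.3
  H₂O: 0 + 3(74.66) = 224
Total out = 3144 mol; y_CO₂ = 149.3 / 3144 = 0.0475.

0.0475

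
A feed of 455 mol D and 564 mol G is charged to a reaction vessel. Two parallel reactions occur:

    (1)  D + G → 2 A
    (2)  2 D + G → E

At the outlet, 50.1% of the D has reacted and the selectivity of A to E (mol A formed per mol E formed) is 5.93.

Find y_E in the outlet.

0.0495

Conversion of D: D consumed = 0.501 × 455 = 228 mol = 1ξ₁ + 2ξ₂.
Selectivity: 2ξ₁ / (1ξ₂) = 5.93 → ξ₁ = 2.965 ξ₂.
Substitute: (1·2.965 + 2) ξ₂ = 228 → ξ₂ = 45.91 mol, ξ₁ = 136.1 mol.
Outlet amounts (n = n₀ + Σ ν·ξ):
  D: 455 − 1(136.1) − 2(45.91) = 227
  G: 564 − 1(136.1) − 1(45.91) = 382
  A: 0 + 2(136.1) = 272.3
  E: 0 + 1(45.91) = 45.91
Total out = 927.2 mol; y_E = 45.91 / 927.2 = 0.04952.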